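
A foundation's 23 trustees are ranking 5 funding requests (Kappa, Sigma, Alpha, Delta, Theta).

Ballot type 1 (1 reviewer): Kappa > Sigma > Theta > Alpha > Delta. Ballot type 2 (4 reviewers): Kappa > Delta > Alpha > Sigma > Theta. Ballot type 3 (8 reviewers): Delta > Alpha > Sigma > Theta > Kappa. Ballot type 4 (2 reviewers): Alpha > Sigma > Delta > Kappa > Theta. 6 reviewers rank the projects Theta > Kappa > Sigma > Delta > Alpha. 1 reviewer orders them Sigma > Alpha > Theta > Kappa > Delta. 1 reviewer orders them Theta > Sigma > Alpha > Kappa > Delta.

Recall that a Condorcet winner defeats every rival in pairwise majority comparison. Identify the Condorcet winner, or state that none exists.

Check each pair by majority over 23 ballots:
Kappa vs Sigma: Kappa is ranked higher on 1+4+6 = 11 ballots, Sigma on 12. Sigma wins 12–11.
Kappa vs Alpha: 11 to 12, Alpha.
Kappa vs Delta: Kappa preferred on 1+4+6+1+1 = 13 ballots; Kappa wins 13–10.
Kappa vs Theta: 1+4+2 = 7 for Kappa, 16 for Theta — Theta by 16–7.
Sigma vs Alpha: 9 to 14, Alpha.
Sigma vs Delta: Sigma preferred on 1+2+6+1+1 = 11 ballots; Delta wins 12–11.
Sigma vs Theta: 16 to 7, Sigma.
Alpha vs Delta: 5 to 18, Delta.
Alpha vs Theta: 15 to 8, Alpha.
Delta vs Theta: Delta is ranked higher on 4+8+2 = 14 ballots, Theta on 9. Delta wins 14–9.
No project is unbeaten: Kappa loses to Sigma; Sigma loses to Alpha; Alpha loses to Delta; Delta loses to Kappa; Theta loses to Sigma. In particular Kappa beats Delta beats Sigma beats Kappa is a majority cycle — no Condorcet winner exists.

none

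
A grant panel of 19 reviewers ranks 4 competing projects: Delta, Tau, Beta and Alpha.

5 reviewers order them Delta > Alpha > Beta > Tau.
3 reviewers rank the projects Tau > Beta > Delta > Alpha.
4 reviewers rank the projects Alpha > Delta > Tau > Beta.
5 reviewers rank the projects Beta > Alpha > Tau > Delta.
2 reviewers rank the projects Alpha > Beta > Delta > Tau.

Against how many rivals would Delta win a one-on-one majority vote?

Delta against each rival (19 reviewers):
Delta vs Tau: 5+4+2 = 11 for Delta, 8 for Tau — Delta by 11–8.
Delta vs Beta: Delta is ranked higher on 5+4 = 9 ballots, Beta on 10. Beta wins 10–9.
Delta vs Alpha: 8 to 11, Alpha.
Delta beats Tau; loses to Beta, Alpha — 1 pairwise win.

1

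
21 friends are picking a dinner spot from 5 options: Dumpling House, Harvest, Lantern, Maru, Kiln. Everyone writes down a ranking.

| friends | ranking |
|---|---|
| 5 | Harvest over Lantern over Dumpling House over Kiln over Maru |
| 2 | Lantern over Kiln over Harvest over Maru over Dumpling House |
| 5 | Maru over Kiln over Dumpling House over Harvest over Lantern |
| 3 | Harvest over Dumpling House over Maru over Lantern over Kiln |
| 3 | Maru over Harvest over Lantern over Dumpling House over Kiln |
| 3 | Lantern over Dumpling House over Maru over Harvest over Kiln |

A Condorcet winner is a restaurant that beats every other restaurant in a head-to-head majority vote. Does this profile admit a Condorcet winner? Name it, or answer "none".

Check each pair by majority over 21 ballots:
Dumpling House vs Harvest: Dumpling House preferred on 5+3 = 8 ballots; Harvest wins 13–8.
Dumpling House vs Lantern: Dumpling House is ranked higher on 5+3 = 8 ballots, Lantern on 13. Lantern wins 13–8.
Dumpling House vs Maru: Dumpling House preferred on 5+3+3 = 11 ballots; Dumpling House wins 11–10.
Dumpling House vs Kiln: 5+3+3+3 = 14 for Dumpling House, 7 for Kiln — Dumpling House by 14–7.
Harvest vs Lantern: 5+5+3+3 = 16 for Harvest, 5 for Lantern — Harvest by 16–5.
Harvest vs Maru: 5+2+3 = 10 for Harvest, 11 for Maru — Maru by 11–10.
Harvest vs Kiln: 5+3+3+3 = 14 for Harvest, 7 for Kiln — Harvest by 14–7.
Lantern vs Maru: Lantern preferred on 5+2+3 = 10 ballots; Maru wins 11–10.
Lantern vs Kiln: 5+2+3+3+3 = 16 for Lantern, 5 for Kiln — Lantern by 16–5.
Maru vs Kiln: Maru preferred on 5+3+3+3 = 14 ballots; Maru wins 14–7.
No restaurant is unbeaten: Dumpling House loses to Harvest; Harvest loses to Maru; Lantern loses to Harvest; Maru loses to Dumpling House; Kiln loses to Dumpling House. In particular Dumpling House → Maru → Harvest → Dumpling House is a majority cycle — no Condorcet winner exists.

none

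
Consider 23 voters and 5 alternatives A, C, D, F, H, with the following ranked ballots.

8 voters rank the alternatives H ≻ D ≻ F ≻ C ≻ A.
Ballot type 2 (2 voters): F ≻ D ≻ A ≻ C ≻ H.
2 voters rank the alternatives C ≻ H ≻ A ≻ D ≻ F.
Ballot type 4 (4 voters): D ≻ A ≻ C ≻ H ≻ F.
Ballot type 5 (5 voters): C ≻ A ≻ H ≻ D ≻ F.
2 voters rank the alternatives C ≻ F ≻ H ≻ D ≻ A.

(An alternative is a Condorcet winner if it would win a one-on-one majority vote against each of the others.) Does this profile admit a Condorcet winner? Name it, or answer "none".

Pairwise majorities:
A vs C: C, 17–6.
A vs D: A preferred on 2+5 = 7 ballots; D wins 16–7.
A vs F: A is ranked higher on 2+4+5 = 11 ballots, F on 12. F wins 12–11.
A vs H: 11 to 12, H.
C vs D: D, 14–9.
C vs F: C wins 13–10.
C vs H: C wins 15–8.
D–F: D 19–4.
D vs H: H, 17–6.
F vs H: 2+2 = 4 for F, 19 for H — H by 19–4.
Each alternative drops at least one matchup (A loses to C; C loses to D; D loses to H; F loses to C; H loses to C); the cycle C → H → D → C rules out a Condorcet winner.

none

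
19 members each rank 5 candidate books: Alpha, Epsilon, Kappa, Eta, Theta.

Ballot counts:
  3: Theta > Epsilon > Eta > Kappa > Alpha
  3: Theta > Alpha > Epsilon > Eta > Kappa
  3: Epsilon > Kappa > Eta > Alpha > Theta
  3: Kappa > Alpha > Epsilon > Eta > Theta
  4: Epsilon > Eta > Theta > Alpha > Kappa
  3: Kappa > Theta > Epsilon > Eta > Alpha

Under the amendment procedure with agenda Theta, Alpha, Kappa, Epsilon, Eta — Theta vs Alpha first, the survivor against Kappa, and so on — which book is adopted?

Epsilon

Round 1: Theta vs Alpha — 13–6, Theta advances.
Round 2: Theta vs Kappa — 10–9, Theta advances.
Round 3: Theta vs Epsilon — 9–10, Epsilon advances.
Round 4: Epsilon vs Eta — 19–0, Epsilon advances.
The agenda winner is Epsilon.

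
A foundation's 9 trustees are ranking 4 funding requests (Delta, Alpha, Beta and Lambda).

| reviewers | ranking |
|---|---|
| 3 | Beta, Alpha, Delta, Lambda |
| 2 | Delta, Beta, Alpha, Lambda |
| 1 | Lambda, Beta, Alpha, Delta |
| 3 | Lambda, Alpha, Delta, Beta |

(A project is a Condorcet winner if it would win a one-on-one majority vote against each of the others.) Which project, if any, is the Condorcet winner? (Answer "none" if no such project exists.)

none

Head-to-head results (9 reviewers):
Delta vs Alpha: Alpha, 7–2.
Delta–Beta: Delta 5–4.
Delta vs Lambda: Delta wins 5–4.
Alpha–Beta: Beta 6–3.
Alpha vs Lambda: Alpha, 5–4.
Beta vs Lambda: Beta, 5–4.
Every project loses at least once (Delta loses to Alpha; Alpha loses to Beta; Beta loses to Delta; Lambda loses to Delta). The majority relation contains the cycle Delta > Beta > Alpha > Delta, so there is no Condorcet winner.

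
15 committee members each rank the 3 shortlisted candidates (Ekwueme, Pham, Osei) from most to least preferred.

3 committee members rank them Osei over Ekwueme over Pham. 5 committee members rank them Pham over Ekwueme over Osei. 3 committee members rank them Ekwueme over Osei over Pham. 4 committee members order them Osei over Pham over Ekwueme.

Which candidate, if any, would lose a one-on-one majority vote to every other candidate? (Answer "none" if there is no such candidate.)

none

Pairwise majorities:
Ekwueme vs Pham: Ekwueme is ranked higher on 3+3 = 6 ballots, Pham on 9. Pham wins 9–6.
Ekwueme vs Osei: Ekwueme preferred on 5+3 = 8 ballots; Ekwueme wins 8–7.
Pham vs Osei: Pham is ranked higher on 5 ballots, Osei on 10. Osei wins 10–5.
Each candidate has at least one pairwise win (Ekwueme beats Osei; Pham beats Ekwueme; Osei beats Pham) — no Condorcet loser.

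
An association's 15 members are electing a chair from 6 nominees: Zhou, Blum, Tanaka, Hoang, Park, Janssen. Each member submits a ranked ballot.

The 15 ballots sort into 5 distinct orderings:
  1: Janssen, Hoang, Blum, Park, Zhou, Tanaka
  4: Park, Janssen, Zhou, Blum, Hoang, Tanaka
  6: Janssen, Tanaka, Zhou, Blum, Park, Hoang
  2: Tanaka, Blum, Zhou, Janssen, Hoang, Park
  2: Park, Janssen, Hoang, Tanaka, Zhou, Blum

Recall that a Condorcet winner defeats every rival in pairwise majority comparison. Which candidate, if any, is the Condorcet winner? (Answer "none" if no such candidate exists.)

Head-to-head results (15 voters):
Zhou–Blum: Zhou 12–3.
Zhou vs Tanaka: Tanaka wins 10–5.
Zhou–Hoang: Zhou 12–3.
Zhou–Park: Zhou 8–7.
Zhou–Janssen: Janssen 13–2.
Blum–Tanaka: Tanaka 10–5.
Blum–Hoang: Blum 12–3.
Blum vs Park: Blum, 9–6.
Blum–Janssen: Janssen 13–2.
Tanaka–Hoang: Tanaka 8–7.
Tanaka vs Park: Tanaka, 8–7.
Tanaka–Janssen: Janssen 13–2.
Hoang–Park: Park 12–3.
Hoang vs Janssen: Janssen, 15–0.
Park vs Janssen: Janssen, 9–6.
Janssen beats each of Zhou, Blum, Tanaka, Hoang, Park — Janssen is the Condorcet winner.

Janssen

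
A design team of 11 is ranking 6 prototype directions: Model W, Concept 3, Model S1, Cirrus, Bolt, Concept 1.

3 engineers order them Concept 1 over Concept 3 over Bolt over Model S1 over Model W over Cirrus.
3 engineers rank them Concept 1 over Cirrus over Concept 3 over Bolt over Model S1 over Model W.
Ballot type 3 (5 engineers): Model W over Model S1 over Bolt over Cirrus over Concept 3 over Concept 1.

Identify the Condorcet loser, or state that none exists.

none

Pairwise majorities:
Model W vs Concept 3: Model W preferred on 5 ballots; Concept 3 wins 6–5.
Model W vs Model S1: Model W is ranked higher on 5 ballots, Model S1 on 6. Model S1 wins 6–5.
Model W vs Cirrus: Model W wins 8–3.
Model W vs Bolt: Bolt, 6–5.
Model W vs Concept 1: Concept 1 wins 6–5.
Concept 3 vs Model S1: 6 to 5, Concept 3.
Concept 3 vs Cirrus: Cirrus, 8–3.
Concept 3 vs Bolt: Concept 3 wins 6–5.
Concept 3–Concept 1: Concept 1 6–5.
Model S1 vs Cirrus: 3+5 = 8 for Model S1, 3 for Cirrus — Model S1 by 8–3.
Model S1 vs Bolt: Model S1 preferred on 5 ballots; Bolt wins 6–5.
Model S1–Concept 1: Concept 1 6–5.
Cirrus vs Bolt: 3 for Cirrus, 8 for Bolt — Bolt by 8–3.
Cirrus vs Concept 1: 5 to 6, Concept 1.
Bolt vs Concept 1: Bolt preferred on 5 ballots; Concept 1 wins 6–5.
Every design wins at least one matchup (Model W beats Cirrus; Concept 3 beats Model W; Model S1 beats Model W; Cirrus beats Concept 3; Bolt beats Model W; Concept 1 beats Model W), so there is no Condorcet loser.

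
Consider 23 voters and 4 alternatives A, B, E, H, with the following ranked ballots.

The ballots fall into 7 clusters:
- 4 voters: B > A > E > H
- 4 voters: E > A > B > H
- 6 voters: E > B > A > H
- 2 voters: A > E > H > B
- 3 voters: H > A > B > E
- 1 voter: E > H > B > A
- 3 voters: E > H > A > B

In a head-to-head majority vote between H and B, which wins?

Ballots ranking H above B: 2 + 3 + 1 + 3 = 9.
Ballots ranking B above H: 23 − 9 = 14.
B wins the head-to-head 14–9.

B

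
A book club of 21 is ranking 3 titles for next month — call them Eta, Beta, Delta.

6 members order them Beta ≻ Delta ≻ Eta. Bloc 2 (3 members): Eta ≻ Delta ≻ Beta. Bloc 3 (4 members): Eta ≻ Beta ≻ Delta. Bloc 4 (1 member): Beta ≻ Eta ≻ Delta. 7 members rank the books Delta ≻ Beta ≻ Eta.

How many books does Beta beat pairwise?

2

Beta against each rival (21 members):
Beta vs Eta: 14 to 7, Beta.
Beta vs Delta: Beta, 11–10.
Beta beats Eta, Delta — 2 pairwise wins.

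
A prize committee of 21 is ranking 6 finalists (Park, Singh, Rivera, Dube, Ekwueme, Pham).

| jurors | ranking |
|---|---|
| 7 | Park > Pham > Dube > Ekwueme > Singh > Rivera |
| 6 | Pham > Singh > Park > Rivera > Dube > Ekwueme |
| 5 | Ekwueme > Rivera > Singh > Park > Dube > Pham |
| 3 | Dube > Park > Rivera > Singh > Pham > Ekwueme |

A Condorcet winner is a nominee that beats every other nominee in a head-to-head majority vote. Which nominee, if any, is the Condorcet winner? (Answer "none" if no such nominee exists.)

Check each pair by majority over 21 ballots:
Park vs Singh: Singh, 11–10.
Park vs Rivera: Park, 16–5.
Park vs Dube: Park is ranked higher on 7+6+5 = 18 ballots, Dube on 3. Park wins 18–3.
Park vs Ekwueme: Park is ranked higher on 7+6+3 = 16 ballots, Ekwueme on 5. Park wins 16–5.
Park vs Pham: Park, 15–6.
Singh–Rivera: Singh 13–8.
Singh vs Dube: Singh is ranked higher on 6+5 = 11 ballots, Dube on 10. Singh wins 11–10.
Singh vs Ekwueme: 6+3 = 9 for Singh, 12 for Ekwueme — Ekwueme by 12–9.
Singh vs Pham: 5+3 = 8 for Singh, 13 for Pham — Pham by 13–8.
Rivera–Dube: Rivera 11–10.
Rivera vs Ekwueme: Ekwueme wins 12–9.
Rivera vs Pham: Rivera is ranked higher on 5+3 = 8 ballots, Pham on 13. Pham wins 13–8.
Dube vs Ekwueme: Dube is ranked higher on 7+6+3 = 16 ballots, Ekwueme on 5. Dube wins 16–5.
Dube vs Pham: 5+3 = 8 for Dube, 13 for Pham — Pham by 13–8.
Ekwueme vs Pham: Ekwueme is ranked higher on 5 ballots, Pham on 16. Pham wins 16–5.
Every nominee loses at least once (Park loses to Singh; Singh loses to Ekwueme; Rivera loses to Park; Dube loses to Park; Ekwueme loses to Park; Pham loses to Park). The majority relation contains the cycle Park beats Ekwueme beats Singh beats Park, so there is no Condorcet winner.

none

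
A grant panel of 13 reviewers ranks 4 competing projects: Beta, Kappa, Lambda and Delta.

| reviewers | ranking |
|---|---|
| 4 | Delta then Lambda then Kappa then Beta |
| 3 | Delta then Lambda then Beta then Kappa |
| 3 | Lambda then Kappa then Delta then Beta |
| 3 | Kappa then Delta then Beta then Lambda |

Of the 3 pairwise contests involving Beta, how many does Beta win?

0

Beta against each rival (13 reviewers):
Beta vs Kappa: Beta preferred on 3 ballots; Kappa wins 10–3.
Beta vs Lambda: Lambda, 10–3.
Beta vs Delta: Delta wins 13–0.
Beta beats no one; loses to Kappa, Lambda, Delta — 0 pairwise wins.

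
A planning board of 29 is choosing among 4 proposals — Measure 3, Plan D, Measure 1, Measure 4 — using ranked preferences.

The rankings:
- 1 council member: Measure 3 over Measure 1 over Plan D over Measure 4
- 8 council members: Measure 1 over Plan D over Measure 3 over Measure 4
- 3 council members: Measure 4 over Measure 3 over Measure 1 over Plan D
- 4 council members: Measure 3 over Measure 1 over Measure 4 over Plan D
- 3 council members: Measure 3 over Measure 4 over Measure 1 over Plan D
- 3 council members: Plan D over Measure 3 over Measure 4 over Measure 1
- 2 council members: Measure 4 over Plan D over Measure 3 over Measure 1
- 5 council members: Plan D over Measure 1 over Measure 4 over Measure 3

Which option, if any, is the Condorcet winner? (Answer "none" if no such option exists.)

none

Check each pair by majority over 29 ballots:
Measure 3 vs Plan D: Measure 3 preferred on 1+3+4+3 = 11 ballots; Plan D wins 18–11.
Measure 3 vs Measure 1: Measure 3 is ranked higher on 1+3+4+3+3+2 = 16 ballots, Measure 1 on 13. Measure 3 wins 16–13.
Measure 3 vs Measure 4: Measure 3 is ranked higher on 1+8+4+3+3 = 19 ballots, Measure 4 on 10. Measure 3 wins 19–10.
Plan D vs Measure 1: 10 to 19, Measure 1.
Plan D vs Measure 4: 1+8+3+5 = 17 for Plan D, 12 for Measure 4 — Plan D by 17–12.
Measure 1 vs Measure 4: 18 to 11, Measure 1.
Each option drops at least one matchup (Measure 3 loses to Plan D; Plan D loses to Measure 1; Measure 1 loses to Measure 3; Measure 4 loses to Measure 3); the cycle Measure 3 → Measure 1 → Plan D → Measure 3 rules out a Condorcet winner.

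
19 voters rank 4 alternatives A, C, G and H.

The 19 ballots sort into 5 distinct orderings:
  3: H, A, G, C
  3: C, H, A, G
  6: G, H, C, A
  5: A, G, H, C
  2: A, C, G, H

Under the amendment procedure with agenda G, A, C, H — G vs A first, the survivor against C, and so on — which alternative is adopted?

H

Round 1: G vs A — 6–13, A advances.
Round 2: A vs C — 10–9, A advances.
Round 3: A vs H — 7–12, H advances.
H survives the agenda.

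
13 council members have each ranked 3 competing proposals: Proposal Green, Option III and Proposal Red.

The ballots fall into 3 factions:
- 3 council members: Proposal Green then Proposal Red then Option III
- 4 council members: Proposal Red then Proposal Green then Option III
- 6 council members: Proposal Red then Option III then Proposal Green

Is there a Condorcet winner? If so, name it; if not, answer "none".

Head-to-head results (13 council members):
Proposal Green vs Option III: Proposal Green preferred on 3+4 = 7 ballots; Proposal Green wins 7–6.
Proposal Green vs Proposal Red: Proposal Green is ranked higher on 3 ballots, Proposal Red on 10. Proposal Red wins 10–3.
Option III vs Proposal Red: Option III is ranked higher on 0 ballots, Proposal Red on 13. Proposal Red wins 13–0.
Only Proposal Red has no losses; Proposal Red is the Condorcet winner.

Proposal Red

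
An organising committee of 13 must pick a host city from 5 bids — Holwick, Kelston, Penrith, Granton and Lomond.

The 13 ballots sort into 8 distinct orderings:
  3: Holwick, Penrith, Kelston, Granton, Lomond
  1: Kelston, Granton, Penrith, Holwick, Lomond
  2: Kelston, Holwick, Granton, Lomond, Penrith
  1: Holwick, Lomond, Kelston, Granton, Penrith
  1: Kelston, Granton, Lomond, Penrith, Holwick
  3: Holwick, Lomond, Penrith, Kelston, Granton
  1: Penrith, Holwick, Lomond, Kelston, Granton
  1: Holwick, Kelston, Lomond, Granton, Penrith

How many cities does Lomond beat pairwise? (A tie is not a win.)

Lomond against each rival (13 organisers):
Lomond–Holwick: Holwick 12–1.
Lomond vs Kelston: 5 to 8, Kelston.
Lomond vs Penrith: 2+1+1+3+1 = 8 for Lomond, 5 for Penrith — Lomond by 8–5.
Lomond vs Granton: Granton wins 7–6.
Lomond beats Penrith; loses to Holwick, Kelston, Granton — 1 pairwise win.

1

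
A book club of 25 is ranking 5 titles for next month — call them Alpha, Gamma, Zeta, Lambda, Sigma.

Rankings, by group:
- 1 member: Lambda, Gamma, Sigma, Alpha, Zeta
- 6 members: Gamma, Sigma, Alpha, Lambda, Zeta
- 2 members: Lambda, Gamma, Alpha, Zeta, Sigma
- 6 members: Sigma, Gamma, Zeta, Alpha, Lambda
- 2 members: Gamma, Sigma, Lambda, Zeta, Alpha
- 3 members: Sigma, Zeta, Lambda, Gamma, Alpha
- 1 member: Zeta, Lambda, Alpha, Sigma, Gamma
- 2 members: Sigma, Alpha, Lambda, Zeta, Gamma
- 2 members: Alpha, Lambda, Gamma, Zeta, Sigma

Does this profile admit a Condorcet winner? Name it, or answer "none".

Gamma

Check each pair by majority over 25 ballots:
Alpha vs Gamma: Alpha is ranked higher on 1+2+2 = 5 ballots, Gamma on 20. Gamma wins 20–5.
Alpha vs Zeta: Alpha wins 13–12.
Alpha vs Lambda: Alpha, 16–9.
Alpha vs Sigma: Sigma wins 20–5.
Gamma vs Zeta: 19 to 6, Gamma.
Gamma vs Lambda: 14 to 11, Gamma.
Gamma vs Sigma: Gamma preferred on 1+6+2+2+2 = 13 ballots; Gamma wins 13–12.
Zeta–Lambda: Lambda 15–10.
Zeta vs Sigma: Sigma wins 20–5.
Lambda vs Sigma: Lambda preferred on 1+2+1+2 = 6 ballots; Sigma wins 19–6.
Only Gamma has no losses; Gamma is the Condorcet winner.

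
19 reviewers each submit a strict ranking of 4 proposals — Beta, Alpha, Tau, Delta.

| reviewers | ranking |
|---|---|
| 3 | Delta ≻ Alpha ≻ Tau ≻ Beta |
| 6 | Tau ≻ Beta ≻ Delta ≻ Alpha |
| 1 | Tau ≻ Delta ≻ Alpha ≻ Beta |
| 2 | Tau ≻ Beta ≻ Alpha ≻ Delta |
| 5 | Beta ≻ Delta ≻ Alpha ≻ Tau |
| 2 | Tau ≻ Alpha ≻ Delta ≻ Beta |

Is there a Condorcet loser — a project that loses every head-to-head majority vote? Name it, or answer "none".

Alpha

Pairwise majorities:
Beta vs Alpha: 13 to 6, Beta.
Beta vs Tau: Beta is ranked higher on 5 ballots, Tau on 14. Tau wins 14–5.
Beta vs Delta: 13 to 6, Beta.
Alpha vs Tau: 3+5 = 8 for Alpha, 11 for Tau — Tau by 11–8.
Alpha vs Delta: Alpha is ranked higher on 2+2 = 4 ballots, Delta on 15. Delta wins 15–4.
Tau–Delta: Tau 11–8.
Alpha loses to every other project — it is the Condorcet loser.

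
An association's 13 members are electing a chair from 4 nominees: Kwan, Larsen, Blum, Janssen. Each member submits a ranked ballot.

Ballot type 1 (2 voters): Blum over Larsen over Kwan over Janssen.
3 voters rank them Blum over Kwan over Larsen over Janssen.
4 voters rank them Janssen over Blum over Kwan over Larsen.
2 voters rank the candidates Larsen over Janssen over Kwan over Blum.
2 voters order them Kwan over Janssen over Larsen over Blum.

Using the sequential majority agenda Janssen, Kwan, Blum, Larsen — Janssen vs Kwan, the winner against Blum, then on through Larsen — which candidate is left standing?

Blum

Round 1: Janssen vs Kwan — 6–7, Kwan advances.
Round 2: Kwan vs Blum — 4–9, Blum advances.
Round 3: Blum vs Larsen — 9–4, Blum advances.
The agenda winner is Blum.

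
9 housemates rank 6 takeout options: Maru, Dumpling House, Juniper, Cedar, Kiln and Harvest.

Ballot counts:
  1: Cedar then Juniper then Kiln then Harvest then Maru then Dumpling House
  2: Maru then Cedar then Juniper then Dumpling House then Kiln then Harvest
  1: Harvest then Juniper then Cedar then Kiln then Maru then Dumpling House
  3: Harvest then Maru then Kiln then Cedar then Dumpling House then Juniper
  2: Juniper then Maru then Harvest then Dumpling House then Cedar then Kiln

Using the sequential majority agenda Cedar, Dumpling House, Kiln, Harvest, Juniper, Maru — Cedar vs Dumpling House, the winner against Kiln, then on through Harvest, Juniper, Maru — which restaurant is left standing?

Maru

Round 1: Cedar vs Dumpling House — 7–2, Cedar advances.
Round 2: Cedar vs Kiln — 6–3, Cedar advances.
Round 3: Cedar vs Harvest — 3–6, Harvest advances.
Round 4: Harvest vs Juniper — 4–5, Juniper advances.
Round 5: Juniper vs Maru — 4–5, Maru advances.
Maru survives the agenda.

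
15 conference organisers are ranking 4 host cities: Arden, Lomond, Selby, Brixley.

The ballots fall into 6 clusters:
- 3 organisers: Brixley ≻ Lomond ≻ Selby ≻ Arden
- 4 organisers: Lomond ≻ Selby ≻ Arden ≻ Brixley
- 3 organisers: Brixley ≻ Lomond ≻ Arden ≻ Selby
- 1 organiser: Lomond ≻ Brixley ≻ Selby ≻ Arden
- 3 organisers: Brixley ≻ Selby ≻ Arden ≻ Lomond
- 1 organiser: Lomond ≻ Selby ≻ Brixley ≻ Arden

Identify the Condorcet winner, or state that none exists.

Check each pair by majority over 15 ballots:
Arden–Lomond: Lomond 12–3.
Arden vs Selby: Selby, 12–3.
Arden vs Brixley: Brixley wins 11–4.
Lomond vs Selby: Lomond wins 12–3.
Lomond vs Brixley: Brixley, 9–6.
Selby vs Brixley: Brixley, 10–5.
Brixley beats each of Arden, Lomond, Selby — Brixley is the Condorcet winner.

Brixley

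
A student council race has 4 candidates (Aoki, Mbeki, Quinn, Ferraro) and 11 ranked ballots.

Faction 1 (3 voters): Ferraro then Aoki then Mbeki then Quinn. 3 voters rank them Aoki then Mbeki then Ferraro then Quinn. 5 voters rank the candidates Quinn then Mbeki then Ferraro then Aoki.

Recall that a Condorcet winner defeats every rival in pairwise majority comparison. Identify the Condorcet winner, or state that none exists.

none

Check each pair by majority over 11 ballots:
Aoki vs Mbeki: Aoki preferred on 3+3 = 6 ballots; Aoki wins 6–5.
Aoki vs Quinn: Aoki preferred on 3+3 = 6 ballots; Aoki wins 6–5.
Aoki vs Ferraro: Aoki is ranked higher on 3 ballots, Ferraro on 8. Ferraro wins 8–3.
Mbeki vs Quinn: Mbeki is ranked higher on 3+3 = 6 ballots, Quinn on 5. Mbeki wins 6–5.
Mbeki vs Ferraro: Mbeki preferred on 3+5 = 8 ballots; Mbeki wins 8–3.
Quinn vs Ferraro: Quinn is ranked higher on 5 ballots, Ferraro on 6. Ferraro wins 6–5.
Every candidate loses at least once (Aoki loses to Ferraro; Mbeki loses to Aoki; Quinn loses to Aoki; Ferraro loses to Mbeki). The majority relation contains the cycle Aoki → Mbeki → Ferraro → Aoki, so there is no Condorcet winner.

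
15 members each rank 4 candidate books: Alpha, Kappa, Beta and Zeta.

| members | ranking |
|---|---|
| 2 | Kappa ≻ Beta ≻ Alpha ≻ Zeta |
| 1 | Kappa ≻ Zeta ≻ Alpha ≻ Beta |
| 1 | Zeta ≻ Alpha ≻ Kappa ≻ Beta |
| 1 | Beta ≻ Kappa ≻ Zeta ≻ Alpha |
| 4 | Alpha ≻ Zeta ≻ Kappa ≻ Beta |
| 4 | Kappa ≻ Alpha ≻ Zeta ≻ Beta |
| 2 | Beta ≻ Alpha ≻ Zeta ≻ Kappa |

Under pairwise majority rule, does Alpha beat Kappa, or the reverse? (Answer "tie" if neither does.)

Ballots ranking Alpha above Kappa: 1 + 4 + 2 = 7.
Ballots ranking Kappa above Alpha: 15 − 7 = 8.
Kappa wins the head-to-head 8–7.

Kappa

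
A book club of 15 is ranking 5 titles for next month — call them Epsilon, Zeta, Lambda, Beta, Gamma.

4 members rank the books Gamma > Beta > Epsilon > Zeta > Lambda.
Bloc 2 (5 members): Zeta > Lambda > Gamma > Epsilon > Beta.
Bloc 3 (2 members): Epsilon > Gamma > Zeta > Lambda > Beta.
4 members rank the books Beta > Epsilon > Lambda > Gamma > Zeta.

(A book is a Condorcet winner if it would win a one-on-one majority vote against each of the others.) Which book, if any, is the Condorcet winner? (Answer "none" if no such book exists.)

Check each pair by majority over 15 ballots:
Epsilon vs Zeta: Epsilon is ranked higher on 4+2+4 = 10 ballots, Zeta on 5. Epsilon wins 10–5.
Epsilon vs Lambda: 4+2+4 = 10 for Epsilon, 5 for Lambda — Epsilon by 10–5.
Epsilon vs Beta: 5+2 = 7 for Epsilon, 8 for Beta — Beta by 8–7.
Epsilon vs Gamma: 6 to 9, Gamma.
Zeta vs Lambda: 11 to 4, Zeta.
Zeta vs Beta: Zeta preferred on 5+2 = 7 ballots; Beta wins 8–7.
Zeta vs Gamma: Zeta is ranked higher on 5 ballots, Gamma on 10. Gamma wins 10–5.
Lambda vs Beta: Lambda preferred on 5+2 = 7 ballots; Beta wins 8–7.
Lambda vs Gamma: Lambda is ranked higher on 5+4 = 9 ballots, Gamma on 6. Lambda wins 9–6.
Beta vs Gamma: Beta is ranked higher on 4 ballots, Gamma on 11. Gamma wins 11–4.
Each book drops at least one matchup (Epsilon loses to Beta; Zeta loses to Epsilon; Lambda loses to Epsilon; Beta loses to Gamma; Gamma loses to Lambda); the cycle Epsilon → Lambda → Gamma → Epsilon rules out a Condorcet winner.

none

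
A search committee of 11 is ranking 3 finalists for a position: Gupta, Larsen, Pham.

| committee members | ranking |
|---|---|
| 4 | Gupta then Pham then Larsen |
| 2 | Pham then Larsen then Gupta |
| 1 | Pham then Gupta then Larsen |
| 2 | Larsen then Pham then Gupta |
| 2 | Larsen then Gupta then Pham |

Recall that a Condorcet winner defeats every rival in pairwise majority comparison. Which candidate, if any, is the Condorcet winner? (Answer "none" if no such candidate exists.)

Head-to-head results (11 committee members):
Gupta–Larsen: Larsen 6–5.
Gupta vs Pham: Gupta wins 6–5.
Larsen vs Pham: Pham wins 7–4.
Every candidate loses at least once (Gupta loses to Larsen; Larsen loses to Pham; Pham loses to Gupta). The majority relation contains the cycle Gupta → Pham → Larsen → Gupta, so there is no Condorcet winner.

none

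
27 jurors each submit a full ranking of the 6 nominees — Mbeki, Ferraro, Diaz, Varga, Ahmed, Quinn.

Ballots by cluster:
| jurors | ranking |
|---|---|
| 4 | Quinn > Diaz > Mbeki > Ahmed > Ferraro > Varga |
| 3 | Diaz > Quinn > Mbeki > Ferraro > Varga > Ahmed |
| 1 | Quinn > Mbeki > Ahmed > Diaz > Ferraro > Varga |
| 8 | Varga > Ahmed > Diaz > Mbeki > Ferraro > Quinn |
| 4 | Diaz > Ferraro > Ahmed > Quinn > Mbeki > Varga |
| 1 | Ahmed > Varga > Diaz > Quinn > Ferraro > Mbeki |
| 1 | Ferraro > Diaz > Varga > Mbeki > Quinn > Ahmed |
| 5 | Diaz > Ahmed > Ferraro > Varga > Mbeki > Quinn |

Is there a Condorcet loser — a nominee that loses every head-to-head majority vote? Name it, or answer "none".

Quinn

Head-to-head results (27 jurors):
Mbeki vs Ferraro: Mbeki, 16–11.
Mbeki vs Diaz: Diaz, 26–1.
Mbeki–Varga: Varga 15–12.
Mbeki–Ahmed: Ahmed 18–9.
Mbeki vs Quinn: 14 to 13, Mbeki.
Ferraro vs Diaz: Diaz, 26–1.
Ferraro vs Varga: 4+3+1+4+1+5 = 18 for Ferraro, 9 for Varga — Ferraro by 18–9.
Ferraro vs Ahmed: 3+4+1 = 8 for Ferraro, 19 for Ahmed — Ahmed by 19–8.
Ferraro vs Quinn: Ferraro is ranked higher on 8+4+1+5 = 18 ballots, Quinn on 9. Ferraro wins 18–9.
Diaz vs Varga: Diaz preferred on 4+3+1+4+1+5 = 18 ballots; Diaz wins 18–9.
Diaz vs Ahmed: Diaz is ranked higher on 4+3+4+1+5 = 17 ballots, Ahmed on 10. Diaz wins 17–10.
Diaz vs Quinn: Diaz preferred on 3+8+4+1+1+5 = 22 ballots; Diaz wins 22–5.
Varga–Ahmed: Ahmed 15–12.
Varga vs Quinn: Varga is ranked higher on 8+1+1+5 = 15 ballots, Quinn on 12. Varga wins 15–12.
Ahmed–Quinn: Ahmed 18–9.
Quinn loses to every other nominee — it is the Condorcet loser.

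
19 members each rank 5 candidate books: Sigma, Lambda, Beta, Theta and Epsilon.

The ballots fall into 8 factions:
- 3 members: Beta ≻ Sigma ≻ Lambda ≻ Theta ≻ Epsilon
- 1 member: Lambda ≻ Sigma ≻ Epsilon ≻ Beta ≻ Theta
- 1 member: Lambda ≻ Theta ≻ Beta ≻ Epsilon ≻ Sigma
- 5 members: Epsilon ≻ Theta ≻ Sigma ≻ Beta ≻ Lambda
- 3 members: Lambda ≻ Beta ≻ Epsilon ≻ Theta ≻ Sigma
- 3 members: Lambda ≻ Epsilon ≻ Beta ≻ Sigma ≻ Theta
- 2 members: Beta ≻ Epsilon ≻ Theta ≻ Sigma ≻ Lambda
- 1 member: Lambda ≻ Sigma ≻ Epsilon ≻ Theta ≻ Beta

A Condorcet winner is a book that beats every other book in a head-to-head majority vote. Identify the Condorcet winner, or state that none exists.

none

Head-to-head results (19 members):
Sigma vs Lambda: Sigma is ranked higher on 3+5+2 = 10 ballots, Lambda on 9. Sigma wins 10–9.
Sigma vs Beta: Sigma preferred on 1+5+1 = 7 ballots; Beta wins 12–7.
Sigma vs Theta: 3+1+3+1 = 8 for Sigma, 11 for Theta — Theta by 11–8.
Sigma vs Epsilon: 3+1+1 = 5 for Sigma, 14 for Epsilon — Epsilon by 14–5.
Lambda vs Beta: Lambda preferred on 1+1+3+3+1 = 9 ballots; Beta wins 10–9.
Lambda vs Theta: 3+1+1+3+3+1 = 12 for Lambda, 7 for Theta — Lambda by 12–7.
Lambda vs Epsilon: 3+1+1+3+3+1 = 12 for Lambda, 7 for Epsilon — Lambda by 12–7.
Beta vs Theta: Beta preferred on 3+1+3+3+2 = 12 ballots; Beta wins 12–7.
Beta vs Epsilon: Beta is ranked higher on 3+1+3+2 = 9 ballots, Epsilon on 10. Epsilon wins 10–9.
Theta vs Epsilon: 4 to 15, Epsilon.
Each book drops at least one matchup (Sigma loses to Beta; Lambda loses to Sigma; Beta loses to Epsilon; Theta loses to Lambda; Epsilon loses to Lambda); the cycle Sigma > Lambda > Theta > Sigma rules out a Condorcet winner.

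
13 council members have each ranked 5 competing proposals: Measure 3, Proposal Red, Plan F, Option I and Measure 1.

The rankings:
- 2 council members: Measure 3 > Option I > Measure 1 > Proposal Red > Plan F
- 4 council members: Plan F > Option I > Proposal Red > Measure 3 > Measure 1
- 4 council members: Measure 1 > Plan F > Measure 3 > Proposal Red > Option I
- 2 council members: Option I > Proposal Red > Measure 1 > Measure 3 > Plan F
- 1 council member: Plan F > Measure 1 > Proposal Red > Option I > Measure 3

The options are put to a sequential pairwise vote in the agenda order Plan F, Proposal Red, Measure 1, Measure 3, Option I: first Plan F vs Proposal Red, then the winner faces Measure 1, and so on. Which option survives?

Round 1: Plan F vs Proposal Red — 9–4, Plan F advances.
Round 2: Plan F vs Measure 1 — 5–8, Measure 1 advances.
Round 3: Measure 1 vs Measure 3 — 7–6, Measure 1 advances.
Round 4: Measure 1 vs Option I — 5–8, Option I advances.
The agenda winner is Option I.

Option I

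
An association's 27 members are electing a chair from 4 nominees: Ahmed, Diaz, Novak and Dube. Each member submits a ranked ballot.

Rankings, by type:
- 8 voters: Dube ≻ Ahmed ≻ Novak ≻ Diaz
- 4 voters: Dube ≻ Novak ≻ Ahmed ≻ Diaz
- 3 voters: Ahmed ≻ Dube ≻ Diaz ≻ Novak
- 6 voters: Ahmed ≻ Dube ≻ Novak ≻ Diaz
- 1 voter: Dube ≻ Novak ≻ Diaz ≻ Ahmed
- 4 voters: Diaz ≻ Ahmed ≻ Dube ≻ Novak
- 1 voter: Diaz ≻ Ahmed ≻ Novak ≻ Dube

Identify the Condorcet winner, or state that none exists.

Pairwise majorities:
Ahmed vs Diaz: Ahmed, 21–6.
Ahmed vs Novak: Ahmed, 22–5.
Ahmed vs Dube: Ahmed, 14–13.
Diaz vs Novak: Novak, 19–8.
Diaz vs Dube: 5 to 22, Dube.
Novak vs Dube: Novak is ranked higher on 1 ballot, Dube on 26. Dube wins 26–1.
Ahmed beats each of Diaz, Novak, Dube — Ahmed is the Condorcet winner.

Ahmed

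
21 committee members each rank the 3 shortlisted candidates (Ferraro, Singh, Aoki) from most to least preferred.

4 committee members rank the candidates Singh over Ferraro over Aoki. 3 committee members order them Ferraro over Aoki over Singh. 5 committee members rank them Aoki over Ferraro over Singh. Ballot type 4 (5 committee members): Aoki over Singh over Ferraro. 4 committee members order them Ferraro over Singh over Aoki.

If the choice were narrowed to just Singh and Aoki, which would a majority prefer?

Aoki

Ballots ranking Singh above Aoki: 4 + 4 = 8.
Ballots ranking Aoki above Singh: 21 − 8 = 13.
Aoki wins the head-to-head 13–8.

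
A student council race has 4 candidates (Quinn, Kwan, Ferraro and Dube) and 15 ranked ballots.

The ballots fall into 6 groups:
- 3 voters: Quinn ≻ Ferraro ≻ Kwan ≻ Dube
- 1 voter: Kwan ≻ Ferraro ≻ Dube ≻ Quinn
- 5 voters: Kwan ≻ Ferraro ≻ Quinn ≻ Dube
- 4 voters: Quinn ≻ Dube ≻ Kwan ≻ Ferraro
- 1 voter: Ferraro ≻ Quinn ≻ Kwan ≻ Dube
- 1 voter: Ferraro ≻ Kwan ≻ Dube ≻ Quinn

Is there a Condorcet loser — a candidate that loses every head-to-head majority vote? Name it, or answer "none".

Head-to-head results (15 voters):
Quinn vs Kwan: Quinn wins 8–7.
Quinn vs Ferraro: Ferraro, 8–7.
Quinn vs Dube: Quinn preferred on 3+5+4+1 = 13 ballots; Quinn wins 13–2.
Kwan vs Ferraro: Kwan is ranked higher on 1+5+4 = 10 ballots, Ferraro on 5. Kwan wins 10–5.
Kwan vs Dube: Kwan preferred on 3+1+5+1+1 = 11 ballots; Kwan wins 11–4.
Ferraro vs Dube: Ferraro is ranked higher on 3+1+5+1+1 = 11 ballots, Dube on 4. Ferraro wins 11–4.
Only Dube has no wins; Dube is the Condorcet loser.

Dube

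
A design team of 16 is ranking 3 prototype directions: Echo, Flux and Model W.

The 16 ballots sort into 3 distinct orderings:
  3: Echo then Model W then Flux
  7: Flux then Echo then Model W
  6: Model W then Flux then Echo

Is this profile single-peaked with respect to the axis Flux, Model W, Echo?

no

Axis positions: Flux=1, Model W=2, Echo=3.
Type 1 (peak Echo at position 3): ranking walks positions 3-2-1, expanding outward from the peak — single-peaked.
Type 2: ranking walks positions 1-3-2; Echo is ranked above Model W even though Model W lies between Echo and the peak Flux on the axis — preferences dip and rise again. Not single-peaked.
Type 3 (peak Model W at position 2): ranking walks positions 2-1-3, expanding outward from the peak — single-peaked.
Type 2 violates single-peakedness, so the profile is not single-peaked on this axis.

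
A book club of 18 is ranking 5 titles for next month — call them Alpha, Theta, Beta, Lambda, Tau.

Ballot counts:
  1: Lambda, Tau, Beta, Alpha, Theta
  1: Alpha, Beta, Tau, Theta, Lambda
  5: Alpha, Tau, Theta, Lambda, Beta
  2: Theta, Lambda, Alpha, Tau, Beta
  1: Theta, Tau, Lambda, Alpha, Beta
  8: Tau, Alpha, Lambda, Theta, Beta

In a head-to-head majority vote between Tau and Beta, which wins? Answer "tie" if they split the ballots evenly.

Ballots ranking Tau above Beta: 1 + 5 + 2 + 1 + 8 = 17.
Ballots ranking Beta above Tau: 18 − 17 = 1.
Tau wins the head-to-head 17–1.

Tau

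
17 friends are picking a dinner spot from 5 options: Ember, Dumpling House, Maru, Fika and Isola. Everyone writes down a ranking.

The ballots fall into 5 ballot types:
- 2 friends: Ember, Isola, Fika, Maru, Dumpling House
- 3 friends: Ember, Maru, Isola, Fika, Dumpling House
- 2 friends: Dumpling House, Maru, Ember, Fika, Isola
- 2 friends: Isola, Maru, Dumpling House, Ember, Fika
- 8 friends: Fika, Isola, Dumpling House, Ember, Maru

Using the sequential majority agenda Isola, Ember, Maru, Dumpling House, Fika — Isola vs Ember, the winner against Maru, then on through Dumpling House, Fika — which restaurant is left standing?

Fika

Round 1: Isola vs Ember — 10–7, Isola advances.
Round 2: Isola vs Maru — 12–5, Isola advances.
Round 3: Isola vs Dumpling House — 15–2, Isola advances.
Round 4: Isola vs Fika — 7–10, Fika advances.
The agenda winner is Fika.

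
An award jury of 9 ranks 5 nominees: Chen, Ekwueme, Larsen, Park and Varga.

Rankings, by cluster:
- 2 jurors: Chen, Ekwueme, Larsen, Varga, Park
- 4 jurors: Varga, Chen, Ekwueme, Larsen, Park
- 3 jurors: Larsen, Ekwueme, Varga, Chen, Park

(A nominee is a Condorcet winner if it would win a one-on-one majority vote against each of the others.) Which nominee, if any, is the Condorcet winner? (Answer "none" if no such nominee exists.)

Check each pair by majority over 9 ballots:
Chen–Ekwueme: Chen 6–3.
Chen vs Larsen: Chen wins 6–3.
Chen vs Park: Chen wins 9–0.
Chen vs Varga: Varga wins 7–2.
Ekwueme–Larsen: Ekwueme 6–3.
Ekwueme vs Park: Ekwueme, 9–0.
Ekwueme–Varga: Ekwueme 5–4.
Larsen–Park: Larsen 9–0.
Larsen vs Varga: Larsen, 5–4.
Park vs Varga: Varga, 9–0.
No nominee is unbeaten: Chen loses to Varga; Ekwueme loses to Chen; Larsen loses to Chen; Park loses to Chen; Varga loses to Ekwueme. In particular Chen beats Ekwueme beats Varga beats Chen is a majority cycle — no Condorcet winner exists.

none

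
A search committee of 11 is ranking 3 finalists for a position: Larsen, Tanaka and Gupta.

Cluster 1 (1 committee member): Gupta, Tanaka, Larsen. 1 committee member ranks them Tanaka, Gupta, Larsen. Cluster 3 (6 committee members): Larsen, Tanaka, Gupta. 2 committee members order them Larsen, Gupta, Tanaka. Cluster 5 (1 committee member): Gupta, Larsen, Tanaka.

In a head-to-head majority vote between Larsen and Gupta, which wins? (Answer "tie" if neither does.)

Larsen

Ballots ranking Larsen above Gupta: 6 + 2 = 8.
Ballots ranking Gupta above Larsen: 11 − 8 = 3.
Larsen wins the head-to-head 8–3.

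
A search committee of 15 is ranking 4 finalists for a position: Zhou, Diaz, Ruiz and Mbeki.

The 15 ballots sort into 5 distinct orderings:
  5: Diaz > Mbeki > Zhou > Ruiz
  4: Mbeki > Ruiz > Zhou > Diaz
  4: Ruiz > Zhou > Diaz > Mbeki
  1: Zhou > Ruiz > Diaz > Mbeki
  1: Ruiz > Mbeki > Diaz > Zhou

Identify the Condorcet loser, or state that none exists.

Pairwise majorities:
Zhou vs Diaz: Zhou is ranked higher on 4+4+1 = 9 ballots, Diaz on 6. Zhou wins 9–6.
Zhou vs Ruiz: 6 to 9, Ruiz.
Zhou–Mbeki: Mbeki 10–5.
Diaz–Ruiz: Ruiz 10–5.
Diaz vs Mbeki: Diaz, 10–5.
Ruiz vs Mbeki: Ruiz is ranked higher on 4+1+1 = 6 ballots, Mbeki on 9. Mbeki wins 9–6.
No candidate is winless: Zhou beats Diaz; Diaz beats Mbeki; Ruiz beats Zhou; Mbeki beats Zhou. There is no Condorcet loser.

none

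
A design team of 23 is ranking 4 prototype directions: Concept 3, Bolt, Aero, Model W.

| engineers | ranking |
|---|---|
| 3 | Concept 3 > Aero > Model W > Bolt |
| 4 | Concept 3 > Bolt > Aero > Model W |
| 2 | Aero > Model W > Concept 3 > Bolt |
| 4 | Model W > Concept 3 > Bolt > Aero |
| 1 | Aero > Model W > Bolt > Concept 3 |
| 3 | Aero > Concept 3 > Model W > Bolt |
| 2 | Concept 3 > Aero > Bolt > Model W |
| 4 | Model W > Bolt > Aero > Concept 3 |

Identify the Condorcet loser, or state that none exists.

none

Head-to-head results (23 engineers):
Concept 3 vs Bolt: Concept 3 preferred on 3+4+2+4+3+2 = 18 ballots; Concept 3 wins 18–5.
Concept 3–Aero: Concept 3 13–10.
Concept 3 vs Model W: Concept 3 preferred on 3+4+3+2 = 12 ballots; Concept 3 wins 12–11.
Bolt vs Aero: 12 to 11, Bolt.
Bolt vs Model W: Model W, 17–6.
Aero vs Model W: Aero wins 15–8.
Each design has at least one pairwise win (Concept 3 beats Bolt; Bolt beats Aero; Aero beats Model W; Model W beats Bolt) — no Condorcet loser.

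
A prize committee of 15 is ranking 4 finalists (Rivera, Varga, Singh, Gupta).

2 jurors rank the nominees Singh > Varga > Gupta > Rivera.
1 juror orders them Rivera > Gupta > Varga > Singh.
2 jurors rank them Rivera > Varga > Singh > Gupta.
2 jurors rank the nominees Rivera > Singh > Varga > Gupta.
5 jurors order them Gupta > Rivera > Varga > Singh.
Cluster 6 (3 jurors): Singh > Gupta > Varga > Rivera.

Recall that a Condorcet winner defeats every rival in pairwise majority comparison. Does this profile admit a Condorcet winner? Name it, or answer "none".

none

Pairwise majorities:
Rivera vs Varga: 10 to 5, Rivera.
Rivera–Singh: Rivera 10–5.
Rivera vs Gupta: Gupta, 10–5.
Varga vs Singh: Varga, 8–7.
Varga vs Gupta: Gupta, 9–6.
Singh vs Gupta: Singh, 9–6.
Each nominee drops at least one matchup (Rivera loses to Gupta; Varga loses to Rivera; Singh loses to Rivera; Gupta loses to Singh); the cycle Rivera beats Singh beats Gupta beats Rivera rules out a Condorcet winner.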